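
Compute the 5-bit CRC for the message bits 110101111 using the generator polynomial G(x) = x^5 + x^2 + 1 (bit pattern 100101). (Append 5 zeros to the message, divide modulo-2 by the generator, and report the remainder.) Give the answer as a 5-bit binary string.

Append 5 zeros: 11010111100000. Divide by 100101 (XOR where the leading bit is 1):
  pos 0: 110101 XOR 100101 = 010000
  pos 1: 100001 XOR 100101 = 000100
  pos 4: 100110 XOR 100101 = 000011
  pos 8: 110000 XOR 100101 = 010101
Remainder (last 5 bits) = 10101. This is the CRC / FCS.

10101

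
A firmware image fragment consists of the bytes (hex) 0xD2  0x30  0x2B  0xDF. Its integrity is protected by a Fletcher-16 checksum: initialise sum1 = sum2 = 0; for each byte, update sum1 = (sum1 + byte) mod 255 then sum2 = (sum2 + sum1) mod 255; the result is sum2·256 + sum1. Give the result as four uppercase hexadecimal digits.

Running sums (mod 255):
  after byte 0 (0xD2): sum1=210, sum2=210
  after byte 1 (0x30): sum1=3, sum2=213
  after byte 2 (0x2B): sum1=46, sum2=4
  after byte 3 (0xDF): sum1=14, sum2=18
Checksum = sum2·256 + sum1 = 18·256 + 14 = 4622 = 0x120E.

120E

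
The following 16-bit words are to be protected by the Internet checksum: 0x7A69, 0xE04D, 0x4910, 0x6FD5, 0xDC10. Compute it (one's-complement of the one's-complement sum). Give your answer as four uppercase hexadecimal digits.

1052

One's-complement addition (fold any carry out of bit 15 back into bit 0):
  0x7A69 + 0xE04D = 0x15AB6 → wrap carry → 0x5AB7
  0x5AB7 + 0x4910 = 0x0A3C7
  0xA3C7 + 0x6FD5 = 0x1139C → wrap carry → 0x139D
  0x139D + 0xDC10 = 0x0EFAD
One's-complement sum = 0xEFAD.
Checksum = ~0xEFAD & 0xFFFF = 0x1052.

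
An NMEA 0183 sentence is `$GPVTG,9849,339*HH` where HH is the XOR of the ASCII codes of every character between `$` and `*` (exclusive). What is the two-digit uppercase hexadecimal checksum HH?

67

XOR the ASCII codes of the payload characters:
  'G' = 0x47 → acc = 0x47
  'P' = 0x50 → acc = 0x17
  'V' = 0x56 → acc = 0x41
  'T' = 0x54 → acc = 0x15
  'G' = 0x47 → acc = 0x52
  ',' = 0x2C → acc = 0x7E
  '9' = 0x39 → acc = 0x47
  '8' = 0x38 → acc = 0x7F
  '4' = 0x34 → acc = 0x4B
  '9' = 0x39 → acc = 0x72
  ',' = 0x2C → acc = 0x5E
  '3' = 0x33 → acc = 0x6D
  '3' = 0x33 → acc = 0x5E
  '9' = 0x39 → acc = 0x67
Checksum = 0x67.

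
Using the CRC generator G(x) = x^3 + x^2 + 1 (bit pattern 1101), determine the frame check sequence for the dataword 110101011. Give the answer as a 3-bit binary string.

Append 3 zeros: 110101011000. Divide by 1101 (XOR where the leading bit is 1):
  pos 0: 1101 XOR 1101 = 0000
  pos 5: 1011 XOR 1101 = 0110
  pos 6: 1100 XOR 1101 = 0001
Remainder (last 3 bits) = 100. This is the CRC / FCS.

100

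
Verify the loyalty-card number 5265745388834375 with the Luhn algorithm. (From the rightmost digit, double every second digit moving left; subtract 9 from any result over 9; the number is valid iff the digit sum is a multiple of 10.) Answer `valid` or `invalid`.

valid

From the right, keep odd positions and double even positions (subtract 9 from any doubled value over 9):
  doubled (positions 2,4,...): 5 8 7 7 1 5 3 1 → sum 37
  kept (positions 1,3,...): 5 3 3 8 3 4 5 2 → sum 33
Total = 70.
70 mod 10 = 0, so the number is valid.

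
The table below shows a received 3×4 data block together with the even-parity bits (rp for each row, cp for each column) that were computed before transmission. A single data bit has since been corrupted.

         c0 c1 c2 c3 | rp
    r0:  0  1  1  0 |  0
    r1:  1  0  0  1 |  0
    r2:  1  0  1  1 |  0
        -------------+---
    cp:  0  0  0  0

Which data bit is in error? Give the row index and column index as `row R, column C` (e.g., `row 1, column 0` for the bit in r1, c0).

Recompute each row's even parity and compare to rp:
  r0: data parity 0, sent rp 0 → ok
  r1: data parity 0, sent rp 0 → ok
  r2: data parity 1, sent rp 0 → mismatch
Recompute each column's even parity and compare to cp:
  c0: data parity 0, sent cp 0 → ok
  c1: data parity 1, sent cp 0 → mismatch
  c2: data parity 0, sent cp 0 → ok
  c3: data parity 0, sent cp 0 → ok
Exactly one row (r2) and one column (c1) fail → the flipped bit is at their intersection.

row 2, column 1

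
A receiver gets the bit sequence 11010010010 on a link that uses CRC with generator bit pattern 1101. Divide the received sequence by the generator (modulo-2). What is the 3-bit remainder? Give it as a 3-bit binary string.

Modulo-2 division of 11010010010 by 1101:
  pos 0: 1101 XOR 1101 = 0000
  pos 6: 1001 XOR 1101 = 0100
  pos 7: 1000 XOR 1101 = 0101
Remainder = 101 (nonzero — an error is detected).

101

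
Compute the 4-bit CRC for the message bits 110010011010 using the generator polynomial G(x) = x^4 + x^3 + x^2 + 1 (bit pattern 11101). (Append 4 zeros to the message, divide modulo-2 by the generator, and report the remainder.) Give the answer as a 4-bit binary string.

1010

Append 4 zeros: 1100100110100000. Divide by 11101 (XOR where the leading bit is 1):
  pos 0: 11001 XOR 11101 = 00100
  pos 2: 10000 XOR 11101 = 01101
  pos 3: 11011 XOR 11101 = 00110
  pos 5: 11010 XOR 11101 = 00111
  pos 7: 11110 XOR 11101 = 00011
  pos 10: 11000 XOR 11101 = 00101
Remainder (last 4 bits) = 1010. This is the CRC / FCS.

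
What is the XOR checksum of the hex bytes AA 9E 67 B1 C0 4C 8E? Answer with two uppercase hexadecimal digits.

E0

XOR the bytes together:
  start with 0xAA
  0xAA ⊕ 0x9E = 0x34
  0x34 ⊕ 0x67 = 0x53
  0x53 ⊕ 0xB1 = 0xE2
  0xE2 ⊕ 0xC0 = 0x22
  0x22 ⊕ 0x4C = 0x6E
  0x6E ⊕ 0x8E = 0xE0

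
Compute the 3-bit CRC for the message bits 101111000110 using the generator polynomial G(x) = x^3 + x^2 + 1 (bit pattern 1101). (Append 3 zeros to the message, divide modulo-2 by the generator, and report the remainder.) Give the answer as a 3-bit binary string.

Append 3 zeros: 101111000110000. Divide by 1101 (XOR where the leading bit is 1):
  pos 0: 1011 XOR 1101 = 0110
  pos 1: 1101 XOR 1101 = 0000
  pos 5: 1000 XOR 1101 = 0101
  pos 6: 1011 XOR 1101 = 0110
  pos 7: 1101 XOR 1101 = 0000
Remainder (last 3 bits) = 000. This is the CRC / FCS.

000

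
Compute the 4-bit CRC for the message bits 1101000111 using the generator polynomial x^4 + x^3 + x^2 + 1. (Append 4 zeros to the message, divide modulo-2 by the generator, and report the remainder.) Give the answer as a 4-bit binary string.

Append 4 zeros: 11010001110000. Divide by 11101 (XOR where the leading bit is 1):
  pos 0: 11010 XOR 11101 = 00111
  pos 2: 11100 XOR 11101 = 00001
  pos 6: 11110 XOR 11101 = 00011
  pos 9: 11000 XOR 11101 = 00101
Remainder (last 4 bits) = 0101. This is the CRC / FCS.

0101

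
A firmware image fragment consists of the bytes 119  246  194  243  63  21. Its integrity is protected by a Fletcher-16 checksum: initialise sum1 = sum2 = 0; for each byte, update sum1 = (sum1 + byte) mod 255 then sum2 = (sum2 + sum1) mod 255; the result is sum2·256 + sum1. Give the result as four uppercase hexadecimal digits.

1A79

Running sums (mod 255):
  after byte 0 (119): sum1=119, sum2=119
  after byte 1 (246): sum1=110, sum2=229
  after byte 2 (194): sum1=49, sum2=23
  after byte 3 (243): sum1=37, sum2=60
  after byte 4 (63): sum1=100, sum2=160
  after byte 5 (21): sum1=121, sum2=26
Checksum = sum2·256 + sum1 = 26·256 + 121 = 6777 = 0x1A79.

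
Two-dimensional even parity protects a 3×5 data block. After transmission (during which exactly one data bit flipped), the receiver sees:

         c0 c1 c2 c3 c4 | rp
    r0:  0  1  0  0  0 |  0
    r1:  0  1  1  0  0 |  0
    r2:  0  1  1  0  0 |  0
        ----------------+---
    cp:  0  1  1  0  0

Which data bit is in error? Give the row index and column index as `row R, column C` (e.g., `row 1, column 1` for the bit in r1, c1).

Recompute each row's even parity and compare to rp:
  r0: data parity 1, sent rp 0 → mismatch
  r1: data parity 0, sent rp 0 → ok
  r2: data parity 0, sent rp 0 → ok
Recompute each column's even parity and compare to cp:
  c0: data parity 0, sent cp 0 → ok
  c1: data parity 1, sent cp 1 → ok
  c2: data parity 0, sent cp 1 → mismatch
  c3: data parity 0, sent cp 0 → ok
  c4: data parity 0, sent cp 0 → ok
Exactly one row (r0) and one column (c2) fail → the flipped bit is at their intersection.

row 0, column 2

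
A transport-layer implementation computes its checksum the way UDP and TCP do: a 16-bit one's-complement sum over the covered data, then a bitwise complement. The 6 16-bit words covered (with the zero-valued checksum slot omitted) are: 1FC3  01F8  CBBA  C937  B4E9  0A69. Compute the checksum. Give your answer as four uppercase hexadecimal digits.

One's-complement addition (fold any carry out of bit 15 back into bit 0):
  0x1FC3 + 0x01F8 = 0x021BB
  0x21BB + 0xCBBA = 0x0ED75
  0xED75 + 0xC937 = 0x1B6AC → wrap carry → 0xB6AD
  0xB6AD + 0xB4E9 = 0x16B96 → wrap carry → 0x6B97
  0x6B97 + 0x0A69 = 0x07600
One's-complement sum = 0x7600.
Checksum = ~0x7600 & 0xFFFF = 0x89FF.

89FF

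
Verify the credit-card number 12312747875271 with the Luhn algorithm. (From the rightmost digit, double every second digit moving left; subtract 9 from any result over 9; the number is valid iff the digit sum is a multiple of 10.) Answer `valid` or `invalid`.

From the right, keep odd positions and double even positions (subtract 9 from any doubled value over 9):
  doubled (positions 2,4,...): 5 1 7 8 4 6 2 → sum 33
  kept (positions 1,3,...): 1 2 7 7 7 1 2 → sum 27
Total = 60.
60 mod 10 = 0, so the number is valid.

valid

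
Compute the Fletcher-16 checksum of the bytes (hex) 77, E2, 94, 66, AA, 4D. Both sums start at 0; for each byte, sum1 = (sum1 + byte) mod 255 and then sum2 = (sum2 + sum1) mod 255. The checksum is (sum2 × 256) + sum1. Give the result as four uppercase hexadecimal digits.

634D

Running sums (mod 255):
  after byte 0 (77): sum1=119, sum2=119
  after byte 1 (E2): sum1=90, sum2=209
  after byte 2 (94): sum1=238, sum2=192
  after byte 3 (66): sum1=85, sum2=22
  after byte 4 (AA): sum1=0, sum2=22
  after byte 5 (4D): sum1=77, sum2=99
Checksum = sum2·256 + sum1 = 99·256 + 77 = 25421 = 0x634D.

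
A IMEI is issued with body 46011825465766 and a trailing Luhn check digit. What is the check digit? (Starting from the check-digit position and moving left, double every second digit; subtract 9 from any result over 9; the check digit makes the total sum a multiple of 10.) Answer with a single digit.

4

Partial digits right→left: 6 6 7 5 6 4 5 2 8 1 1 0 6 4
Double every second digit counting from the check-digit position (so the 1st, 3rd, 5th, ... of the partial from the right).
  doubled (with −9 where >9): 3 5 3 1 7 2 3 → sum 24
  kept as-is: 6 5 4 2 1 0 4 → sum 22
Total = 24 + 22 = 46.
Check digit = (10 − (46 mod 10)) mod 10 = 4.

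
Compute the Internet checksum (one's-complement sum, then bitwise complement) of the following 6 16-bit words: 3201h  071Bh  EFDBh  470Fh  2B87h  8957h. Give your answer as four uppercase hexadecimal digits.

One's-complement addition (fold any carry out of bit 15 back into bit 0):
  0x3201 + 0x071B = 0x0391C
  0x391C + 0xEFDB = 0x128F7 → wrap carry → 0x28F8
  0x28F8 + 0x470F = 0x07007
  0x7007 + 0x2B87 = 0x09B8E
  0x9B8E + 0x8957 = 0x124E5 → wrap carry → 0x24E6
One's-complement sum = 0x24E6.
Checksum = ~0x24E6 & 0xFFFF = 0xDB19.

DB19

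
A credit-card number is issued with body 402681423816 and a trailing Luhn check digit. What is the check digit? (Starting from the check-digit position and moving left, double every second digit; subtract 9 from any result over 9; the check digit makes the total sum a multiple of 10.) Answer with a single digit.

9

Partial digits right→left: 6 1 8 3 2 4 1 8 6 2 0 4
Double every second digit counting from the check-digit position (so the 1st, 3rd, 5th, ... of the partial from the right).
  doubled (with −9 where >9): 3 7 4 2 3 0 → sum 19
  kept as-is: 1 3 4 8 2 4 → sum 22
Total = 19 + 22 = 41.
Check digit = (10 − (41 mod 10)) mod 10 = 9.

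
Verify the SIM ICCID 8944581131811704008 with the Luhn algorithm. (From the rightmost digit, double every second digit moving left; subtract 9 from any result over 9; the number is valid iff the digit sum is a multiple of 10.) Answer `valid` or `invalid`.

From the right, keep odd positions and double even positions (subtract 9 from any doubled value over 9):
  doubled (positions 2,4,...): 0 8 5 2 2 2 7 8 9 → sum 43
  kept (positions 1,3,...): 8 0 0 1 8 3 1 5 4 8 → sum 38
Total = 81.
81 mod 10 = 1, so the number is invalid.

invalid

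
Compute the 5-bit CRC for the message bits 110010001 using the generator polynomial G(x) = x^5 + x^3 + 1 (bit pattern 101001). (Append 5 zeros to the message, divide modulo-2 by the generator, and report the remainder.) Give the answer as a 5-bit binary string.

Append 5 zeros: 11001000100000. Divide by 101001 (XOR where the leading bit is 1):
  pos 0: 110010 XOR 101001 = 011011
  pos 1: 110110 XOR 101001 = 011111
  pos 2: 111110 XOR 101001 = 010111
  pos 3: 101111 XOR 101001 = 000110
  pos 6: 110000 XOR 101001 = 011001
  pos 7: 110010 XOR 101001 = 011011
  pos 8: 110110 XOR 101001 = 011111
Remainder (last 5 bits) = 11111. This is the CRC / FCS.

11111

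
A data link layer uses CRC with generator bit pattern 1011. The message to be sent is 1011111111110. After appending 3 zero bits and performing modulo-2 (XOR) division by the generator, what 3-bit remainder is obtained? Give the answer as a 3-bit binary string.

110

Append 3 zeros: 1011111111110000. Divide by 1011 (XOR where the leading bit is 1):
  pos 0: 1011 XOR 1011 = 0000
  pos 4: 1111 XOR 1011 = 0100
  pos 5: 1001 XOR 1011 = 0010
  pos 7: 1011 XOR 1011 = 0000
  pos 11: 1000 XOR 1011 = 0011
Remainder (last 3 bits) = 110. This is the CRC / FCS.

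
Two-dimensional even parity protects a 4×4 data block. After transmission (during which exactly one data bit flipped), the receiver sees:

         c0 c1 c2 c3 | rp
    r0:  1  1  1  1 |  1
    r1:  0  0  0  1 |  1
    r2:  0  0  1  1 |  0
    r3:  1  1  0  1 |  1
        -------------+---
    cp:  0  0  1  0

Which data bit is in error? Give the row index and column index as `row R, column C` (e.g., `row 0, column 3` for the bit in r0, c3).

row 0, column 2

Recompute each row's even parity and compare to rp:
  r0: data parity 0, sent rp 1 → mismatch
  r1: data parity 1, sent rp 1 → ok
  r2: data parity 0, sent rp 0 → ok
  r3: data parity 1, sent rp 1 → ok
Recompute each column's even parity and compare to cp:
  c0: data parity 0, sent cp 0 → ok
  c1: data parity 0, sent cp 0 → ok
  c2: data parity 0, sent cp 1 → mismatch
  c3: data parity 0, sent cp 0 → ok
Exactly one row (r0) and one column (c2) fail → the flipped bit is at their intersection.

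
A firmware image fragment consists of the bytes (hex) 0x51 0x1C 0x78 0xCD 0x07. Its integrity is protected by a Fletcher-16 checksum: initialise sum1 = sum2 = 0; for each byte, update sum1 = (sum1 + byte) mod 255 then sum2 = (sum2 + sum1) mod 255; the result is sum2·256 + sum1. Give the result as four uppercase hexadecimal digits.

Running sums (mod 255):
  after byte 0 (0x51): sum1=81, sum2=81
  after byte 1 (0x1C): sum1=109, sum2=190
  after byte 2 (0x78): sum1=229, sum2=164
  after byte 3 (0xCD): sum1=179, sum2=88
  after byte 4 (0x07): sum1=186, sum2=19
Checksum = sum2·256 + sum1 = 19·256 + 186 = 5050 = 0x13BA.

13BA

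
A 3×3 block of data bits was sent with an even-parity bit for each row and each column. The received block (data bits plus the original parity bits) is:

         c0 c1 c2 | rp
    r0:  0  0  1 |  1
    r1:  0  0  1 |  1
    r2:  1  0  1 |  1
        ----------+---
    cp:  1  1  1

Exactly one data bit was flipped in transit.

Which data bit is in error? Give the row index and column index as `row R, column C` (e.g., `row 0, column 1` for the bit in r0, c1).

row 2, column 1

Recompute each row's even parity and compare to rp:
  r0: data parity 1, sent rp 1 → ok
  r1: data parity 1, sent rp 1 → ok
  r2: data parity 0, sent rp 1 → mismatch
Recompute each column's even parity and compare to cp:
  c0: data parity 1, sent cp 1 → ok
  c1: data parity 0, sent cp 1 → mismatch
  c2: data parity 1, sent cp 1 → ok
Exactly one row (r2) and one column (c1) fail → the flipped bit is at their intersection.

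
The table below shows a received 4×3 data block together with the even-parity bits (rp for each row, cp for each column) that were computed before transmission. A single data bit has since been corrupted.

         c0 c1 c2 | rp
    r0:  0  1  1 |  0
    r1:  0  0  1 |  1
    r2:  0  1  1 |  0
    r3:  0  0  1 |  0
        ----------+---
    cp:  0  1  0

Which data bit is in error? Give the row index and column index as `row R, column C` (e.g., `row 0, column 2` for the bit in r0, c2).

Recompute each row's even parity and compare to rp:
  r0: data parity 0, sent rp 0 → ok
  r1: data parity 1, sent rp 1 → ok
  r2: data parity 0, sent rp 0 → ok
  r3: data parity 1, sent rp 0 → mismatch
Recompute each column's even parity and compare to cp:
  c0: data parity 0, sent cp 0 → ok
  c1: data parity 0, sent cp 1 → mismatch
  c2: data parity 0, sent cp 0 → ok
Exactly one row (r3) and one column (c1) fail → the flipped bit is at their intersection.

row 3, column 1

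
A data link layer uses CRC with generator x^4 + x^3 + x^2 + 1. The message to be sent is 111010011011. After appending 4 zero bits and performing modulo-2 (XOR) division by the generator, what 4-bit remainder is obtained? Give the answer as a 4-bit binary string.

Append 4 zeros: 1110100110110000. Divide by 11101 (XOR where the leading bit is 1):
  pos 0: 11101 XOR 11101 = 00000
  pos 7: 11011 XOR 11101 = 00110
  pos 9: 11000 XOR 11101 = 00101
  pos 11: 10100 XOR 11101 = 01001
Remainder (last 4 bits) = 1001. This is the CRC / FCS.

1001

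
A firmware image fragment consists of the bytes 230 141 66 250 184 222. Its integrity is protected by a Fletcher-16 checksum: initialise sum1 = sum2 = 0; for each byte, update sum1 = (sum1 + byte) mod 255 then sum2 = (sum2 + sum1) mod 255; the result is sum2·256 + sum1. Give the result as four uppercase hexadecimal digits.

Running sums (mod 255):
  after byte 0 (230): sum1=230, sum2=230
  after byte 1 (141): sum1=116, sum2=91
  after byte 2 (66): sum1=182, sum2=18
  after byte 3 (250): sum1=177, sum2=195
  after byte 4 (184): sum1=106, sum2=46
  after byte 5 (222): sum1=73, sum2=119
Checksum = sum2·256 + sum1 = 119·256 + 73 = 30537 = 0x7749.

7749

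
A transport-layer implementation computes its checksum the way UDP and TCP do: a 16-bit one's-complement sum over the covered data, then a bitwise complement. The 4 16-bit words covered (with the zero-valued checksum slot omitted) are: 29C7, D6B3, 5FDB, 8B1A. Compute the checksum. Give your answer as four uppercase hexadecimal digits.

148F

One's-complement addition (fold any carry out of bit 15 back into bit 0):
  0x29C7 + 0xD6B3 = 0x1007A → wrap carry → 0x007B
  0x007B + 0x5FDB = 0x06056
  0x6056 + 0x8B1A = 0x0EB70
One's-complement sum = 0xEB70.
Checksum = ~0xEB70 & 0xFFFF = 0x148F.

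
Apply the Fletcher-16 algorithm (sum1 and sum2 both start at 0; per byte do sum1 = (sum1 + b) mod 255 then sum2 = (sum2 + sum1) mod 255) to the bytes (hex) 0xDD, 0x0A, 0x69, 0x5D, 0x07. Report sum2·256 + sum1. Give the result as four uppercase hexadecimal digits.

Running sums (mod 255):
  after byte 0 (0xDD): sum1=221, sum2=221
  after byte 1 (0x0A): sum1=231, sum2=197
  after byte 2 (0x69): sum1=81, sum2=23
  after byte 3 (0x5D): sum1=174, sum2=197
  after byte 4 (0x07): sum1=181, sum2=123
Checksum = sum2·256 + sum1 = 123·256 + 181 = 31669 = 0x7BB5.

7BB5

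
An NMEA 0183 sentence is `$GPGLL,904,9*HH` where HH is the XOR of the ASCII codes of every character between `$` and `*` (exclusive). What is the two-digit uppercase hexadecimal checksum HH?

XOR the ASCII codes of the payload characters:
  'G' = 0x47 → acc = 0x47
  'P' = 0x50 → acc = 0x17
  'G' = 0x47 → acc = 0x50
  'L' = 0x4C → acc = 0x1C
  'L' = 0x4C → acc = 0x50
  ',' = 0x2C → acc = 0x7C
  '9' = 0x39 → acc = 0x45
  '0' = 0x30 → acc = 0x75
  '4' = 0x34 → acc = 0x41
  ',' = 0x2C → acc = 0x6D
  '9' = 0x39 → acc = 0x54
Checksum = 0x54.

54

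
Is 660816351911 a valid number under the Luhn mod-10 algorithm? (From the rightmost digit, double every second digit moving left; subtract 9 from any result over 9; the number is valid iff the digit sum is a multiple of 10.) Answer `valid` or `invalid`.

From the right, keep odd positions and double even positions (subtract 9 from any doubled value over 9):
  doubled (positions 2,4,...): 2 2 6 2 0 3 → sum 15
  kept (positions 1,3,...): 1 9 5 6 8 6 → sum 35
Total = 50.
50 mod 10 = 0, so the number is valid.

valid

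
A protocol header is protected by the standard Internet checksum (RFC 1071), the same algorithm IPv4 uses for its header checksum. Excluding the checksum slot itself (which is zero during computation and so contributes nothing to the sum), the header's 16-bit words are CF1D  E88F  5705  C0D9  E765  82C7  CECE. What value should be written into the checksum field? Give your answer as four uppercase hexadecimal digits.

F776

One's-complement addition (fold any carry out of bit 15 back into bit 0):
  0xCF1D + 0xE88F = 0x1B7AC → wrap carry → 0xB7AD
  0xB7AD + 0x5705 = 0x10EB2 → wrap carry → 0x0EB3
  0x0EB3 + 0xC0D9 = 0x0CF8C
  0xCF8C + 0xE765 = 0x1B6F1 → wrap carry → 0xB6F2
  0xB6F2 + 0x82C7 = 0x139B9 → wrap carry → 0x39BA
  0x39BA + 0xCECE = 0x10888 → wrap carry → 0x0889
One's-complement sum = 0x0889.
Checksum = ~0x0889 & 0xFFFF = 0xF776.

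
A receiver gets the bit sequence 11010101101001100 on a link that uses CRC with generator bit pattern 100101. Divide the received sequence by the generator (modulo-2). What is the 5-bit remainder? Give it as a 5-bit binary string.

Modulo-2 division of 11010101101001100 by 100101:
  pos 0: 110101 XOR 100101 = 010000
  pos 1: 100000 XOR 100101 = 000101
  pos 4: 101110 XOR 100101 = 001011
  pos 6: 101110 XOR 100101 = 001011
  pos 8: 101101 XOR 100101 = 001000
  pos 10: 100010 XOR 100101 = 000111
Remainder = 01110 (nonzero — an error is detected).

01110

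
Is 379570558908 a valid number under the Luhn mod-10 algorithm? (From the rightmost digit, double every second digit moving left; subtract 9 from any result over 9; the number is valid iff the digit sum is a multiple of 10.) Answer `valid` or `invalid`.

invalid

From the right, keep odd positions and double even positions (subtract 9 from any doubled value over 9):
  doubled (positions 2,4,...): 0 7 1 5 9 6 → sum 28
  kept (positions 1,3,...): 8 9 5 0 5 7 → sum 34
Total = 62.
62 mod 10 = 2, so the number is invalid.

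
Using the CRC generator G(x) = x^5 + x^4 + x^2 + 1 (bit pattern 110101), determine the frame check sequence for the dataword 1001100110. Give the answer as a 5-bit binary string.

00111

Append 5 zeros: 100110011000000. Divide by 110101 (XOR where the leading bit is 1):
  pos 0: 100110 XOR 110101 = 010011
  pos 1: 100110 XOR 110101 = 010011
  pos 2: 100111 XOR 110101 = 010010
  pos 3: 100101 XOR 110101 = 010000
  pos 4: 100000 XOR 110101 = 010101
  pos 5: 101010 XOR 110101 = 011111
  pos 6: 111110 XOR 110101 = 001011
  pos 8: 101100 XOR 110101 = 011001
  pos 9: 110010 XOR 110101 = 000111
Remainder (last 5 bits) = 00111. This is the CRC / FCS.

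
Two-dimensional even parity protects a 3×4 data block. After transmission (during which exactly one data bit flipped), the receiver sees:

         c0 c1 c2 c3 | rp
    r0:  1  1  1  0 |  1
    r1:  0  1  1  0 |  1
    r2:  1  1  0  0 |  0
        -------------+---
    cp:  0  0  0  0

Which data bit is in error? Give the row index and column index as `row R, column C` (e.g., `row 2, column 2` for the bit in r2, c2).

Recompute each row's even parity and compare to rp:
  r0: data parity 1, sent rp 1 → ok
  r1: data parity 0, sent rp 1 → mismatch
  r2: data parity 0, sent rp 0 → ok
Recompute each column's even parity and compare to cp:
  c0: data parity 0, sent cp 0 → ok
  c1: data parity 1, sent cp 0 → mismatch
  c2: data parity 0, sent cp 0 → ok
  c3: data parity 0, sent cp 0 → ok
Exactly one row (r1) and one column (c1) fail → the flipped bit is at their intersection.

row 1, column 1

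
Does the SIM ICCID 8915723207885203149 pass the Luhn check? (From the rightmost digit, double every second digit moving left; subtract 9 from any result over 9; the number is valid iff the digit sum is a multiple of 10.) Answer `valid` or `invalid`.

valid

From the right, keep odd positions and double even positions (subtract 9 from any doubled value over 9):
  doubled (positions 2,4,...): 8 6 4 7 5 4 4 1 9 → sum 48
  kept (positions 1,3,...): 9 1 0 5 8 0 3 7 1 8 → sum 42
Total = 90.
90 mod 10 = 0, so the number is valid.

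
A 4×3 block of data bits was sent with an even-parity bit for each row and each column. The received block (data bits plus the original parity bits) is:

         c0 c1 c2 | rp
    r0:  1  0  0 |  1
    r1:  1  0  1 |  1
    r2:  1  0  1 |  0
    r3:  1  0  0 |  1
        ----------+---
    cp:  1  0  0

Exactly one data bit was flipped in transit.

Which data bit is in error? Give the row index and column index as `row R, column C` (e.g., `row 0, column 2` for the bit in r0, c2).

row 1, column 0

Recompute each row's even parity and compare to rp:
  r0: data parity 1, sent rp 1 → ok
  r1: data parity 0, sent rp 1 → mismatch
  r2: data parity 0, sent rp 0 → ok
  r3: data parity 1, sent rp 1 → ok
Recompute each column's even parity and compare to cp:
  c0: data parity 0, sent cp 1 → mismatch
  c1: data parity 0, sent cp 0 → ok
  c2: data parity 0, sent cp 0 → ok
Exactly one row (r1) and one column (c0) fail → the flipped bit is at their intersection.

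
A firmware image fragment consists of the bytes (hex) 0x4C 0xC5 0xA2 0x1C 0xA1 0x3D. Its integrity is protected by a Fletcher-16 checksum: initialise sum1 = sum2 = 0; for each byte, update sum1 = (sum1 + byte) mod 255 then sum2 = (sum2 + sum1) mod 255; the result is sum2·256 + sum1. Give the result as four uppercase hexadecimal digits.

Running sums (mod 255):
  after byte 0 (0x4C): sum1=76, sum2=76
  after byte 1 (0xC5): sum1=18, sum2=94
  after byte 2 (0xA2): sum1=180, sum2=19
  after byte 3 (0x1C): sum1=208, sum2=227
  after byte 4 (0xA1): sum1=114, sum2=86
  after byte 5 (0x3D): sum1=175, sum2=6
Checksum = sum2·256 + sum1 = 6·256 + 175 = 1711 = 0x06AF.

06AF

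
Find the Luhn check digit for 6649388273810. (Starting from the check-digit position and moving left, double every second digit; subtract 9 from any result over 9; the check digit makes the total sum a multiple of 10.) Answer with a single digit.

5

Partial digits right→left: 0 1 8 3 7 2 8 8 3 9 4 6 6
Double every second digit counting from the check-digit position (so the 1st, 3rd, 5th, ... of the partial from the right).
  doubled (with −9 where >9): 0 7 5 7 6 8 3 → sum 36
  kept as-is: 1 3 2 8 9 6 → sum 29
Total = 36 + 29 = 65.
Check digit = (10 − (65 mod 10)) mod 10 = 5.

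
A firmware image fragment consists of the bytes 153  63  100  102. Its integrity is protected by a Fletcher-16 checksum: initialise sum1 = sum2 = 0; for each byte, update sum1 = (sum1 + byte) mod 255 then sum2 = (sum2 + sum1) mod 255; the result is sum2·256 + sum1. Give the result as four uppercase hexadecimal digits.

Running sums (mod 255):
  after byte 0 (153): sum1=153, sum2=153
  after byte 1 (63): sum1=216, sum2=114
  after byte 2 (100): sum1=61, sum2=175
  after byte 3 (102): sum1=163, sum2=83
Checksum = sum2·256 + sum1 = 83·256 + 163 = 21411 = 0x53A3.

53A3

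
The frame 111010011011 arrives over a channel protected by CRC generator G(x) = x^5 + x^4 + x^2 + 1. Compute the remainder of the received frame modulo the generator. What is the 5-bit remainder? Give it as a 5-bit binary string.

00000

Modulo-2 division of 111010011011 by 110101:
  pos 0: 111010 XOR 110101 = 001111
  pos 2: 111101 XOR 110101 = 001000
  pos 4: 100010 XOR 110101 = 010111
  pos 5: 101111 XOR 110101 = 011010
  pos 6: 110101 XOR 110101 = 000000
Remainder = 00000 (zero — the frame passes the CRC check).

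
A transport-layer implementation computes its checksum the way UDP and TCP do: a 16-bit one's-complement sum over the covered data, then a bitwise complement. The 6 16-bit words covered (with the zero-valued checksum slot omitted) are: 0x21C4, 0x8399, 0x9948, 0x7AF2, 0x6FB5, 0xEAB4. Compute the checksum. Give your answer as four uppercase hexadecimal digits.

EBFC

One's-complement addition (fold any carry out of bit 15 back into bit 0):
  0x21C4 + 0x8399 = 0x0A55D
  0xA55D + 0x9948 = 0x13EA5 → wrap carry → 0x3EA6
  0x3EA6 + 0x7AF2 = 0x0B998
  0xB998 + 0x6FB5 = 0x1294D → wrap carry → 0x294E
  0x294E + 0xEAB4 = 0x11402 → wrap carry → 0x1403
One's-complement sum = 0x1403.
Checksum = ~0x1403 & 0xFFFF = 0xEBFC.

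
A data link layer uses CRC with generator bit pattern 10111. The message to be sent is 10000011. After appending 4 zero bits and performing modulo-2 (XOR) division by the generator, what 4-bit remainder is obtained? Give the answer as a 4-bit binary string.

1110

Append 4 zeros: 100000110000. Divide by 10111 (XOR where the leading bit is 1):
  pos 0: 10000 XOR 10111 = 00111
  pos 2: 11101 XOR 10111 = 01010
  pos 3: 10101 XOR 10111 = 00010
  pos 6: 10000 XOR 10111 = 00111
Remainder (last 4 bits) = 1110. This is the CRC / FCS.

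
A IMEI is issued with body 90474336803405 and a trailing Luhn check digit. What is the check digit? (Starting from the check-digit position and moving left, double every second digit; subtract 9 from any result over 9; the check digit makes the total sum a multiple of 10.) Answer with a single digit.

6

Partial digits right→left: 5 0 4 3 0 8 6 3 3 4 7 4 0 9
Double every second digit counting from the check-digit position (so the 1st, 3rd, 5th, ... of the partial from the right).
  doubled (with −9 where >9): 1 8 0 3 6 5 0 → sum 23
  kept as-is: 0 3 8 3 4 4 9 → sum 31
Total = 23 + 31 = 54.
Check digit = (10 − (54 mod 10)) mod 10 = 6.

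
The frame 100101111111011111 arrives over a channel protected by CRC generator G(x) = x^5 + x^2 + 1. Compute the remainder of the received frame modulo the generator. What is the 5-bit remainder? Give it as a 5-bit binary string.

Modulo-2 division of 100101111111011111 by 100101:
  pos 0: 100101 XOR 100101 = 000000
  pos 6: 111111 XOR 100101 = 011010
  pos 7: 110100 XOR 100101 = 010001
  pos 8: 100011 XOR 100101 = 000110
  pos 11: 110111 XOR 100101 = 010010
  pos 12: 100101 XOR 100101 = 000000
Remainder = 00000 (zero — the frame passes the CRC check).

00000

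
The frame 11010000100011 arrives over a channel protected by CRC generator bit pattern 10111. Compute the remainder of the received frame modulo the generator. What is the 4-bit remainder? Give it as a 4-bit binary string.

Modulo-2 division of 11010000100011 by 10111:
  pos 0: 11010 XOR 10111 = 01101
  pos 1: 11010 XOR 10111 = 01101
  pos 2: 11010 XOR 10111 = 01101
  pos 3: 11010 XOR 10111 = 01101
  pos 4: 11011 XOR 10111 = 01100
  pos 5: 11000 XOR 10111 = 01111
  pos 6: 11110 XOR 10111 = 01001
  pos 7: 10010 XOR 10111 = 00101
  pos 9: 10111 XOR 10111 = 00000
Remainder = 0000 (zero — the frame passes the CRC check).

0000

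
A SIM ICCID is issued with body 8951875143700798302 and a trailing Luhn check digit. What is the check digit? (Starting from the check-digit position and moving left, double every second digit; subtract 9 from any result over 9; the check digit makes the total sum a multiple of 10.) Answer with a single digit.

6

Partial digits right→left: 2 0 3 8 9 7 0 0 7 3 4 1 5 7 8 1 5 9 8
Double every second digit counting from the check-digit position (so the 1st, 3rd, 5th, ... of the partial from the right).
  doubled (with −9 where >9): 4 6 9 0 5 8 1 7 1 7 → sum 48
  kept as-is: 0 8 7 0 3 1 7 1 9 → sum 36
Total = 48 + 36 = 84.
Check digit = (10 − (84 mod 10)) mod 10 = 6.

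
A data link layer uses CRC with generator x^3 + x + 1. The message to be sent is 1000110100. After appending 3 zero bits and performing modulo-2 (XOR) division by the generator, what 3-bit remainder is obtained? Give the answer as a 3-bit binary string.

Append 3 zeros: 1000110100000. Divide by 1011 (XOR where the leading bit is 1):
  pos 0: 1000 XOR 1011 = 0011
  pos 2: 1111 XOR 1011 = 0100
  pos 3: 1000 XOR 1011 = 0011
  pos 5: 1110 XOR 1011 = 0101
  pos 6: 1010 XOR 1011 = 0001
  pos 9: 1000 XOR 1011 = 0011
Remainder (last 3 bits) = 011. This is the CRC / FCS.

011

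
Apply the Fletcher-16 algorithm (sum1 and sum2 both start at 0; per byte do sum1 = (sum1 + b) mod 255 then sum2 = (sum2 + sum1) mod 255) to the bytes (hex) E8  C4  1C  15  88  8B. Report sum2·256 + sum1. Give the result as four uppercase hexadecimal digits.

Running sums (mod 255):
  after byte 0 (E8): sum1=232, sum2=232
  after byte 1 (C4): sum1=173, sum2=150
  after byte 2 (1C): sum1=201, sum2=96
  after byte 3 (15): sum1=222, sum2=63
  after byte 4 (88): sum1=103, sum2=166
  after byte 5 (8B): sum1=242, sum2=153
Checksum = sum2·256 + sum1 = 153·256 + 242 = 39410 = 0x99F2.

99F2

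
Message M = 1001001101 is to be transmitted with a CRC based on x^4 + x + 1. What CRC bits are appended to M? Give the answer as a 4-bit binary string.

Append 4 zeros: 10010011010000. Divide by 10011 (XOR where the leading bit is 1):
  pos 0: 10010 XOR 10011 = 00001
  pos 4: 10110 XOR 10011 = 00101
  pos 6: 10110 XOR 10011 = 00101
  pos 8: 10100 XOR 10011 = 00111
Remainder (last 4 bits) = 1110. This is the CRC / FCS.

1110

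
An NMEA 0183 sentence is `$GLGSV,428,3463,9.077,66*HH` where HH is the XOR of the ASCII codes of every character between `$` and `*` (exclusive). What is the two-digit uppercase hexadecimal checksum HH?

52

XOR the ASCII codes of the payload characters:
  'G' = 0x47 → acc = 0x47
  'L' = 0x4C → acc = 0x0B
  'G' = 0x47 → acc = 0x4C
  'S' = 0x53 → acc = 0x1F
  'V' = 0x56 → acc = 0x49
  ',' = 0x2C → acc = 0x65
  '4' = 0x34 → acc = 0x51
  '2' = 0x32 → acc = 0x63
  '8' = 0x38 → acc = 0x5B
  ',' = 0x2C → acc = 0x77
  '3' = 0x33 → acc = 0x44
  '4' = 0x34 → acc = 0x70
  '6' = 0x36 → acc = 0x46
  '3' = 0x33 → acc = 0x75
  ',' = 0x2C → acc = 0x59
  '9' = 0x39 → acc = 0x60
  '.' = 0x2E → acc = 0x4E
  '0' = 0x30 → acc = 0x7E
  '7' = 0x37 → acc = 0x49
  '7' = 0x37 → acc = 0x7E
  ',' = 0x2C → acc = 0x52
  '6' = 0x36 → acc = 0x64
  '6' = 0x36 → acc = 0x52
Checksum = 0x52.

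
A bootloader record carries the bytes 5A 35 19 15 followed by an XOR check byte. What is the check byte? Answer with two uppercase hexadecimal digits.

63

XOR the bytes together:
  start with 0x5A
  0x5A ⊕ 0x35 = 0x6F
  0x6F ⊕ 0x19 = 0x76
  0x76 ⊕ 0x15 = 0x63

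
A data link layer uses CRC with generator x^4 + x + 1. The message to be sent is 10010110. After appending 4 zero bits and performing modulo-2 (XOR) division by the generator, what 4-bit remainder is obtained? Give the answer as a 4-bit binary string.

0001

Append 4 zeros: 100101100000. Divide by 10011 (XOR where the leading bit is 1):
  pos 0: 10010 XOR 10011 = 00001
  pos 4: 11100 XOR 10011 = 01111
  pos 5: 11110 XOR 10011 = 01101
  pos 6: 11010 XOR 10011 = 01001
  pos 7: 10010 XOR 10011 = 00001
Remainder (last 4 bits) = 0001. This is the CRC / FCS.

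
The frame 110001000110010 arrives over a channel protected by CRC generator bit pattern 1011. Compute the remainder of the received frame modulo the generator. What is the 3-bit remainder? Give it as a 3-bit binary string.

Modulo-2 division of 110001000110010 by 1011:
  pos 0: 1100 XOR 1011 = 0111
  pos 1: 1110 XOR 1011 = 0101
  pos 2: 1011 XOR 1011 = 0000
  pos 9: 1100 XOR 1011 = 0111
  pos 10: 1111 XOR 1011 = 0100
  pos 11: 1000 XOR 1011 = 0011
Remainder = 011 (nonzero — an error is detected).

011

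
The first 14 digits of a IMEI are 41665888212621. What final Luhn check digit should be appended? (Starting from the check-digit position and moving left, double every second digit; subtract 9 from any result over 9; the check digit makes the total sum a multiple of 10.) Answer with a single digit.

5

Partial digits right→left: 1 2 6 2 1 2 8 8 8 5 6 6 1 4
Double every second digit counting from the check-digit position (so the 1st, 3rd, 5th, ... of the partial from the right).
  doubled (with −9 where >9): 2 3 2 7 7 3 2 → sum 26
  kept as-is: 2 2 2 8 5 6 4 → sum 29
Total = 26 + 29 = 55.
Check digit = (10 − (55 mod 10)) mod 10 = 5.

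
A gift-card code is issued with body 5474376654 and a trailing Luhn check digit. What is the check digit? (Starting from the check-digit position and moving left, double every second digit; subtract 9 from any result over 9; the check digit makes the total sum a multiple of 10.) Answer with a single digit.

2

Partial digits right→left: 4 5 6 6 7 3 4 7 4 5
Double every second digit counting from the check-digit position (so the 1st, 3rd, 5th, ... of the partial from the right).
  doubled (with −9 where >9): 8 3 5 8 8 → sum 32
  kept as-is: 5 6 3 7 5 → sum 26
Total = 32 + 26 = 58.
Check digit = (10 − (58 mod 10)) mod 10 = 2.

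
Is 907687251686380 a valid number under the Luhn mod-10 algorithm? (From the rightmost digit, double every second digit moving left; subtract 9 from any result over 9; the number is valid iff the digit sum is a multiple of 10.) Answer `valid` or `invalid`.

From the right, keep odd positions and double even positions (subtract 9 from any doubled value over 9):
  doubled (positions 2,4,...): 7 3 3 1 5 3 0 → sum 22
  kept (positions 1,3,...): 0 3 8 1 2 8 7 9 → sum 38
Total = 60.
60 mod 10 = 0, so the number is valid.

valid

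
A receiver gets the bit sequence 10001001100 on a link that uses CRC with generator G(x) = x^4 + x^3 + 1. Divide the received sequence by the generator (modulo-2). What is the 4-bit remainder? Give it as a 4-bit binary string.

Modulo-2 division of 10001001100 by 11001:
  pos 0: 10001 XOR 11001 = 01000
  pos 1: 10000 XOR 11001 = 01001
  pos 2: 10010 XOR 11001 = 01011
  pos 3: 10111 XOR 11001 = 01110
  pos 4: 11101 XOR 11001 = 00100
  pos 6: 10000 XOR 11001 = 01001
Remainder = 1001 (nonzero — an error is detected).

1001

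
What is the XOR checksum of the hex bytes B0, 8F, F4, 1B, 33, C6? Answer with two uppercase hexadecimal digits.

25

XOR the bytes together:
  start with 0xB0
  0xB0 ⊕ 0x8F = 0x3F
  0x3F ⊕ 0xF4 = 0xCB
  0xCB ⊕ 0x1B = 0xD0
  0xD0 ⊕ 0x33 = 0xE3
  0xE3 ⊕ 0xC6 = 0x25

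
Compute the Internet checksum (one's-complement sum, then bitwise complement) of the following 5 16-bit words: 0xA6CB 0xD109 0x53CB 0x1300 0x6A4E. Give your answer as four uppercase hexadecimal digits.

B710

One's-complement addition (fold any carry out of bit 15 back into bit 0):
  0xA6CB + 0xD109 = 0x177D4 → wrap carry → 0x77D5
  0x77D5 + 0x53CB = 0x0CBA0
  0xCBA0 + 0x1300 = 0x0DEA0
  0xDEA0 + 0x6A4E = 0x148EE → wrap carry → 0x48EF
One's-complement sum = 0x48EF.
Checksum = ~0x48EF & 0xFFFF = 0xB710.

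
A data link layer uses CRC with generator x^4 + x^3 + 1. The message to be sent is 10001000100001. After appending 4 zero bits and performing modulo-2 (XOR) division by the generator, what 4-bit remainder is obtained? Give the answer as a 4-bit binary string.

1110

Append 4 zeros: 100010001000010000. Divide by 11001 (XOR where the leading bit is 1):
  pos 0: 10001 XOR 11001 = 01000
  pos 1: 10000 XOR 11001 = 01001
  pos 2: 10010 XOR 11001 = 01011
  pos 3: 10110 XOR 11001 = 01111
  pos 4: 11111 XOR 11001 = 00110
  pos 6: 11000 XOR 11001 = 00001
  pos 10: 10010 XOR 11001 = 01011
  pos 11: 10110 XOR 11001 = 01111
  pos 12: 11110 XOR 11001 = 00111
Remainder (last 4 bits) = 1110. This is the CRC / FCS.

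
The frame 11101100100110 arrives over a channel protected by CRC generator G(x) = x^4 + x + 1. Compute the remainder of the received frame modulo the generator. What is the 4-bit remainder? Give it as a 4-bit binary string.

Modulo-2 division of 11101100100110 by 10011:
  pos 0: 11101 XOR 10011 = 01110
  pos 1: 11101 XOR 10011 = 01110
  pos 2: 11100 XOR 10011 = 01111
  pos 3: 11110 XOR 10011 = 01101
  pos 4: 11011 XOR 10011 = 01000
  pos 5: 10000 XOR 10011 = 00011
  pos 8: 11011 XOR 10011 = 01000
  pos 9: 10000 XOR 10011 = 00011
Remainder = 0011 (nonzero — an error is detected).

0011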